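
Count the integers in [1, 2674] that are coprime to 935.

1831

935 = 5·11·17. Inclusion–exclusion on these primes:
2674 − ⌊2674/5⌋ − ⌊2674/11⌋ − ⌊2674/17⌋ + ⌊2674/55⌋ + ⌊2674/85⌋ + ⌊2674/187⌋ − ⌊2674/935⌋ = 1831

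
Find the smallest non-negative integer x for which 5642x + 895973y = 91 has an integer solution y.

Euclid: 895973 = 158·5642 + 4537; 5642 = 1·4537 + 1105; 4537 = 4·1105 + 117; 1105 = 9·117 + 52; 117 = 2·52 + 13; 52 = 4·13 + 0 → gcd = 13; 91 = 13·7.
Back-substitution yields 5642·(-15404) + 895973·(97) = 13, so one solution is x = -15404·7 = -107828, y = 97·7 = 679.
Solutions in x differ by 895973/13 = 68921; the one in [0, 68921) is -107828 mod 68921 = 30014.

30014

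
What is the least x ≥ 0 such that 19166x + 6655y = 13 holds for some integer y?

gcd(19166, 6655) = 1 (Euclid: 19166 = 2·6655 + 5856; 6655 = 1·5856 + 799; 5856 = 7·799 + 263; 799 = 3·263 + 10; 263 = 26·10 + 3; 10 = 3·3 + 1; 3 = 3·1 + 0), and 1 | 13.
Extended Euclid: 19166·(-1999) + 6655·(5757) = 1. Scale by 13: x₀ = -25987.
General solution x = x₀ + 6655t; reducing mod 6655 gives x = 633 (and y = -1823).

633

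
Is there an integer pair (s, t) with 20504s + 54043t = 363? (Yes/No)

gcd(20504, 54043): 54043 = 2·20504 + 13035; 20504 = 1·13035 + 7469; 13035 = 1·7469 + 5566; 7469 = 1·5566 + 1903; 5566 = 2·1903 + 1760; 1903 = 1·1760 + 143; 1760 = 12·143 + 44; 143 = 3·44 + 11; 44 = 4·11 + 0 → 11
11 divides 363, so a solution exists.

Yes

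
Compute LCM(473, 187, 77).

473 = 11 · 43; 187 = 11 · 17; 77 = 7 · 11
lcm takes max exponent of each prime: 7 · 11 · 17 · 43 = 56287

56287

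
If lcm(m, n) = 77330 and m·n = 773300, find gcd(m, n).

gcd·lcm = product, so gcd = 773300/77330 = 10.

10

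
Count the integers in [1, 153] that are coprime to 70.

53

Prime factors of 70: 2, 5, 7. Count integers ≤ 153 divisible by none of them.
By inclusion–exclusion: 153 − ⌊153/2⌋ − ⌊153/5⌋ − ⌊153/7⌋ + ⌊153/10⌋ + ⌊153/14⌋ + ⌊153/35⌋ − ⌊153/70⌋ = 53.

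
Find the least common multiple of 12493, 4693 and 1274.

441977354

12493 = 13 · 31²; 4693 = 13 · 19²; 1274 = 2 · 7² · 13
lcm takes max exponent of each prime: 2 · 7² · 13 · 19² · 31² = 441977354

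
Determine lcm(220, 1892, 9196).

220 = 2² · 5 · 11; 1892 = 2² · 11 · 43; 9196 = 2² · 11² · 19
lcm takes max exponent of each prime: 2² · 5 · 11² · 19 · 43 = 1977140

1977140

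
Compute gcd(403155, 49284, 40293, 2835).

gcd(403155, 49284): 403155 = 8·49284 + 8883; 49284 = 5·8883 + 4869; 8883 = 1·4869 + 4014; 4869 = 1·4014 + 855; 4014 = 4·855 + 594; 855 = 1·594 + 261; 594 = 2·261 + 72; 261 = 3·72 + 45; 72 = 1·45 + 27; 45 = 1·27 + 18; 27 = 1·18 + 9; 18 = 2·9 + 0 → 9
gcd(9, 40293): 40293 = 4477·9 + 0 → 9
gcd(9, 2835): 2835 = 315·9 + 0 → 9

9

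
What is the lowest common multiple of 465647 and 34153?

465647 = 7² · 13 · 17 · 43; 34153 = 7² · 17 · 41
max exponents: 7² · 13 · 17 · 41 · 43 = 19091527

19091527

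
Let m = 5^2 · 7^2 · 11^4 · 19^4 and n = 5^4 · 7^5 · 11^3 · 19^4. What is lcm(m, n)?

20042660120704375

max exponent per prime: 5^4 · 7^5 · 11^4 · 19^4 = 20042660120704375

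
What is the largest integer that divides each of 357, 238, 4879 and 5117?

119

357 = 3 · 7 · 17; 238 = 2 · 7 · 17; 4879 = 7 · 17 · 41; 5117 = 7 · 17 · 43
gcd takes min exponent of each prime: 7 · 17 = 119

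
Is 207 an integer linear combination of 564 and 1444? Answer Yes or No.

gcd(564, 1444): 1444 = 2·564 + 316; 564 = 1·316 + 248; 316 = 1·248 + 68; 248 = 3·68 + 44; 68 = 1·44 + 24; 44 = 1·24 + 20; 24 = 1·20 + 4; 20 = 5·4 + 0 → 4
4 does not divide 207, so a solution does not exist.

No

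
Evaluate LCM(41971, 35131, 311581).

lcm(41971, 35131) = 41971·35131/gcd = 1474483201/19 = 77604379
lcm(77604379, 311581) = 77604379·311581/gcd = 24180050013199/19 = 1272634211221

1272634211221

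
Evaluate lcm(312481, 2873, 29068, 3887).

488720284

lcm(312481, 2873) = 312481·2873/gcd = 897757913/169 = 5312177
lcm(5312177, 29068) = 5312177·29068/gcd = 154414361036/7267 = 21248708
lcm(21248708, 3887) = 21248708·3887/gcd = 82593727996/169 = 488720284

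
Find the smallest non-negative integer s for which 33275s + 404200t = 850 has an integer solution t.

7422

Reduce mod 404200: 33275s ≡ 850 (mod 404200). With g = gcd(33275, 404200) = 25 dividing 850, divide through: 1331s ≡ 34 (mod 16168).
Since gcd(1331, 16168) = 1, s ≡ 34·(1331)⁻¹ ≡ 7422 (mod 16168). Smallest non-negative: 7422.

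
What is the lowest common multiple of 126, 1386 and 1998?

153846

126 = 2 · 3² · 7; 1386 = 2 · 3² · 7 · 11; 1998 = 2 · 3³ · 37
lcm takes max exponent of each prime: 2 · 3³ · 7 · 11 · 37 = 153846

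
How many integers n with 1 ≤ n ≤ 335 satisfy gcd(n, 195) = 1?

Prime factors of 195: 3, 5, 13. Count integers ≤ 335 divisible by none of them.
By inclusion–exclusion: 335 − ⌊335/3⌋ − ⌊335/5⌋ − ⌊335/13⌋ + ⌊335/15⌋ + ⌊335/39⌋ + ⌊335/65⌋ − ⌊335/195⌋ = 166.

166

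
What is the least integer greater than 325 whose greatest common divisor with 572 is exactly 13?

351

572 = 13·44. Any t with gcd(t, 572) = 13 is a multiple of 13, say 13s, with s coprime to 44.
Need s > 325/13, so s ≥ 26. First s ≥ 26 with gcd(s, 44) = 1 is s = 27. Thus t = 13·27 = 351.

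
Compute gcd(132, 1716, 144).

12

132 = 2² · 3 · 11; 1716 = 2² · 3 · 11 · 13; 144 = 2⁴ · 3²
gcd takes min exponent of each prime: 2² · 3 = 12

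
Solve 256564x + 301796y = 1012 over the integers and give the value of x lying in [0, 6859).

Euclid: 301796 = 1·256564 + 45232; 256564 = 5·45232 + 30404; 45232 = 1·30404 + 14828; 30404 = 2·14828 + 748; 14828 = 19·748 + 616; 748 = 1·616 + 132; 616 = 4·132 + 88; 132 = 1·88 + 44; 88 = 2·44 + 0 → gcd = 44; 1012 = 44·23.
Back-substitution yields 256564·(2422) + 301796·(-2059) = 44, so one solution is x = 2422·23 = 55706, y = -2059·23 = -47357.
Solutions in x differ by 301796/44 = 6859; the one in [0, 6859) is 55706 mod 6859 = 834.

834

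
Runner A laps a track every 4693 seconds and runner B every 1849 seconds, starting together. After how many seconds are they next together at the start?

8677357

4693 = 13 · 19²; 1849 = 43²
max exponents: 13 · 19² · 43² = 8677357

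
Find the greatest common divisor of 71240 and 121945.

Euclid: 121945 = 1·71240 + 50705; 71240 = 1·50705 + 20535; 50705 = 2·20535 + 9635; 20535 = 2·9635 + 1265; 9635 = 7·1265 + 780; 1265 = 1·780 + 485; 780 = 1·485 + 295; 485 = 1·295 + 190; 295 = 1·190 + 105; 190 = 1·105 + 85; 105 = 1·85 + 20; 85 = 4·20 + 5; 20 = 4·5 + 0. Last nonzero remainder: 5.

5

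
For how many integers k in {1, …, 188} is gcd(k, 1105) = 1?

1105 = 5·13·17. Inclusion–exclusion on these primes:
188 − ⌊188/5⌋ − ⌊188/13⌋ − ⌊188/17⌋ + ⌊188/65⌋ + ⌊188/85⌋ + ⌊188/221⌋ − ⌊188/1105⌋ = 130

130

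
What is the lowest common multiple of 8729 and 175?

8729 = 7 · 29 · 43; 175 = 5² · 7
max exponents: 5² · 7 · 29 · 43 = 218225

218225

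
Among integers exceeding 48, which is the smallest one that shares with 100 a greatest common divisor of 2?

Multiples of 2 above 48: 2·25, 2·26, … . Need the cofactor coprime to 100/2 = 50.
Checking s = 25, 26, … the first with gcd(s, 50) = 1 is s = 27, giving 54.

54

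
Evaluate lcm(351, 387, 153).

lcm(351, 387) = 351·387/gcd = 135837/9 = 15093
lcm(15093, 153) = 15093·153/gcd = 2309229/9 = 256581

256581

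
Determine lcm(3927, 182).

3927 = 3 · 7 · 11 · 17; 182 = 2 · 7 · 13
max exponents: 2 · 3 · 7 · 11 · 13 · 17 = 102102

102102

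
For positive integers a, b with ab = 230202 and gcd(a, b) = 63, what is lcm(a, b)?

Since gcd(a,b)·lcm(a,b) = ab, lcm = 230202/63 = 3654.

3654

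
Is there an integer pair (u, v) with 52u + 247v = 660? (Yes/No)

gcd(52, 247): 247 = 4·52 + 39; 52 = 1·39 + 13; 39 = 3·13 + 0 → 13
13 does not divide 660, so a solution does not exist.

No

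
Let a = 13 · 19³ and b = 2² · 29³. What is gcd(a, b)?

min exponent per shared prime: (none) = 1

1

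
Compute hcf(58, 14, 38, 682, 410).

2

gcd(58, 14): 58 = 4·14 + 2; 14 = 7·2 + 0 → 2
gcd(2, 38): 38 = 19·2 + 0 → 2
gcd(2, 682): 682 = 341·2 + 0 → 2
gcd(2, 410): 410 = 205·2 + 0 → 2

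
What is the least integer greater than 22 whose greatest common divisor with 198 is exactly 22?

Multiples of 22 above 22: 22·2, 22·3, … . Need the cofactor coprime to 198/22 = 9.
Checking s = 2, 3, … the first with gcd(s, 9) = 1 is s = 2, giving 44.

44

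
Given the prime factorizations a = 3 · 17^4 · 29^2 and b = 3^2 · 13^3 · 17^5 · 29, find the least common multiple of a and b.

max exponent per prime: 3^2 · 13^3 · 17^5 · 29^2 = 23610934099701

23610934099701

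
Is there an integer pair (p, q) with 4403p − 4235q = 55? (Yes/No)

No

gcd(4403, 4235): 4403 = 1·4235 + 168; 4235 = 25·168 + 35; 168 = 4·35 + 28; 35 = 1·28 + 7; 28 = 4·7 + 0 → 7
7 does not divide 55, so a solution does not exist.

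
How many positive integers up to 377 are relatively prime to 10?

151

Prime factors of 10: 2, 5. Count integers ≤ 377 divisible by none of them.
By inclusion–exclusion: 377 − ⌊377/2⌋ − ⌊377/5⌋ + ⌊377/10⌋ = 151.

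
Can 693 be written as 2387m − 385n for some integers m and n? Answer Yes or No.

gcd(2387, 385): 2387 = 6·385 + 77; 385 = 5·77 + 0 → 77
77 divides 693, so a solution exists.

Yes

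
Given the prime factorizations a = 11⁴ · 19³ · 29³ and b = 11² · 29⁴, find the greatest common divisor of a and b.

min exponent per shared prime: 11² · 29³ = 2951069

2951069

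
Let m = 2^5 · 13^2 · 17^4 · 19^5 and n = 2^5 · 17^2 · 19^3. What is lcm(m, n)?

max exponent per prime: 2^5 · 13^2 · 17^4 · 19^5 = 1118408278843232

1118408278843232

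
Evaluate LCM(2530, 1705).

gcd first: 2530 = 1·1705 + 825; 1705 = 2·825 + 55; 825 = 15·55 + 0 → gcd = 55
lcm = 2530·1705/gcd = 4313650/55 = 78430

78430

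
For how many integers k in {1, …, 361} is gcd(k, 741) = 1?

Prime factors of 741: 3, 13, 19. Count integers ≤ 361 divisible by none of them.
By inclusion–exclusion: 361 − ⌊361/3⌋ − ⌊361/13⌋ − ⌊361/19⌋ + ⌊361/39⌋ + ⌊361/57⌋ + ⌊361/247⌋ − ⌊361/741⌋ = 211.

211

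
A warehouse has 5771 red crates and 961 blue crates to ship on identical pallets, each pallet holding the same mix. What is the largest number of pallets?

1

5771 = 29 · 199
961 = 31²
Common: 1 = 1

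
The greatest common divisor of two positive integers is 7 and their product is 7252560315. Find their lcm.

1036080045

For any two positive integers, gcd × lcm equals their product. Hence lcm = 7252560315 / 7 = 1036080045.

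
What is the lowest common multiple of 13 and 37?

481

gcd first: 37 = 2·13 + 11; 13 = 1·11 + 2; 11 = 5·2 + 1; 2 = 2·1 + 0 → gcd = 1
lcm = 13·37/gcd = 481/1 = 481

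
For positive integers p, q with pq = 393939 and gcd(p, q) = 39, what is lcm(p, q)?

10101

Since gcd(p,q)·lcm(p,q) = pq, lcm = 393939/39 = 10101.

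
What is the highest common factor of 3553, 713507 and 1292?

gcd(3553, 713507): 713507 = 200·3553 + 2907; 3553 = 1·2907 + 646; 2907 = 4·646 + 323; 646 = 2·323 + 0 → 323
gcd(323, 1292): 1292 = 4·323 + 0 → 323

323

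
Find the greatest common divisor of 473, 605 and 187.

11

gcd(473, 605): 605 = 1·473 + 132; 473 = 3·132 + 77; 132 = 1·77 + 55; 77 = 1·55 + 22; 55 = 2·22 + 11; 22 = 2·11 + 0 → 11
gcd(11, 187): 187 = 17·11 + 0 → 11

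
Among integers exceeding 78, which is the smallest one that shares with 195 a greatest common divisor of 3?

Multiples of 3 above 78: 3·27, 3·28, … . Need the cofactor coprime to 195/3 = 65.
Checking s = 27, 28, … the first with gcd(s, 65) = 1 is s = 27, giving 81.

81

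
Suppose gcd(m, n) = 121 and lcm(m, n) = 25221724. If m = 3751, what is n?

Using mn = gcd(m,n)·lcm(m,n) = 121·25221724 = 3051828604, we get n = 3051828604/3751 = 813604.

813604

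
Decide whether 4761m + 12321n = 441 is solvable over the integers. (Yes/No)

Yes

By Bézout, 4761m + 12321n = 441 has integer solutions iff gcd(4761, 12321) | 441.
Euclid: 12321 = 2·4761 + 2799; 4761 = 1·2799 + 1962; 2799 = 1·1962 + 837; 1962 = 2·837 + 288; 837 = 2·288 + 261; 288 = 1·261 + 27; 261 = 9·27 + 18; 27 = 1·18 + 9; 18 = 2·9 + 0. gcd = 9; 441 mod 9 = 0. Yes.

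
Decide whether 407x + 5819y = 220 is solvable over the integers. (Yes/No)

gcd(407, 5819): 5819 = 14·407 + 121; 407 = 3·121 + 44; 121 = 2·44 + 33; 44 = 1·33 + 11; 33 = 3·11 + 0 → 11
11 divides 220, so a solution exists.

Yes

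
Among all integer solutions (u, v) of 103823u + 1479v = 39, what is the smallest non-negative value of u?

303

Euclid: 103823 = 70·1479 + 293; 1479 = 5·293 + 14; 293 = 20·14 + 13; 14 = 1·13 + 1; 13 = 13·1 + 0 → gcd = 1; 39 = 1·39.
Back-substitution yields 103823·(-106) + 1479·(7441) = 1, so one solution is u = -106·39 = -4134, v = 7441·39 = 290199.
Solutions in u differ by 1479/1 = 1479; the one in [0, 1479) is -4134 mod 1479 = 303.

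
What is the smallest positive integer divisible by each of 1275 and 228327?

5708175

1275 = 3 · 5² · 17; 228327 = 3 · 11² · 17 · 37
max exponents: 3 · 5² · 11² · 17 · 37 = 5708175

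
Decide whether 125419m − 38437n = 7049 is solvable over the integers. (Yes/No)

gcd(125419, 38437): 125419 = 3·38437 + 10108; 38437 = 3·10108 + 8113; 10108 = 1·8113 + 1995; 8113 = 4·1995 + 133; 1995 = 15·133 + 0 → 133
133 divides 7049, so a solution exists.

Yes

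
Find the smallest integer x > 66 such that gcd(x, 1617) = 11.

88

1617 = 11·147. Any x with gcd(x, 1617) = 11 is a multiple of 11, say 11s, with s coprime to 147.
Need s > 66/11, so s ≥ 7. First s ≥ 7 with gcd(s, 147) = 1 is s = 8. Thus x = 11·8 = 88.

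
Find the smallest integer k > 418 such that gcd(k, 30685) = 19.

30685 = 19·1615. Any k with gcd(k, 30685) = 19 is a multiple of 19, say 19s, with s coprime to 1615.
Need s > 418/19, so s ≥ 23. First s ≥ 23 with gcd(s, 1615) = 1 is s = 23. Thus k = 19·23 = 437.

437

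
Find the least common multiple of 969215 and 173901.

997322235

969215 = 5 · 13² · 31 · 37; 173901 = 3 · 7³ · 13²
max exponents: 3 · 5 · 7³ · 13² · 31 · 37 = 997322235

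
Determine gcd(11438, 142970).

Euclid: 142970 = 12·11438 + 5714; 11438 = 2·5714 + 10; 5714 = 571·10 + 4; 10 = 2·4 + 2; 4 = 2·2 + 0. Last nonzero remainder: 2.

2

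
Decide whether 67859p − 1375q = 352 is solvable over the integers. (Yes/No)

Yes

gcd(67859, 1375): 67859 = 49·1375 + 484; 1375 = 2·484 + 407; 484 = 1·407 + 77; 407 = 5·77 + 22; 77 = 3·22 + 11; 22 = 2·11 + 0 → 11
11 divides 352, so a solution exists.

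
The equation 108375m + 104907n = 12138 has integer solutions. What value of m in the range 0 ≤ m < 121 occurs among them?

gcd(108375, 104907) = 867 (Euclid: 108375 = 1·104907 + 3468; 104907 = 30·3468 + 867; 3468 = 4·867 + 0), and 867 | 12138.
Extended Euclid: 108375·(-30) + 104907·(31) = 867. Scale by 14: m₀ = -420.
General solution m = m₀ + 121t; reducing mod 121 gives m = 64 (and n = -66).

64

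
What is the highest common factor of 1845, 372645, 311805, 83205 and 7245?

45

gcd(1845, 372645): 372645 = 201·1845 + 1800; 1845 = 1·1800 + 45; 1800 = 40·45 + 0 → 45
gcd(45, 311805): 311805 = 6929·45 + 0 → 45
gcd(45, 83205): 83205 = 1849·45 + 0 → 45
gcd(45, 7245): 7245 = 161·45 + 0 → 45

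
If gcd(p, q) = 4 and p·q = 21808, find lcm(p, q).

gcd·lcm = product, so lcm = 21808/4 = 5452.

5452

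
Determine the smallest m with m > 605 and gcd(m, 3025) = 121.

gcd(m, 3025) = 121 forces 121 | m; write m = 121s. Then gcd(121s, 121·25) = 121·gcd(s, 25), so need gcd(s, 25) = 1.
121s > 605 gives s ≥ 6. The least s ≥ 6 coprime to 25 is 6, so m = 121·6 = 726.

726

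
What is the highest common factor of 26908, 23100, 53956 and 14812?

28

gcd(26908, 23100): 26908 = 1·23100 + 3808; 23100 = 6·3808 + 252; 3808 = 15·252 + 28; 252 = 9·28 + 0 → 28
gcd(28, 53956): 53956 = 1927·28 + 0 → 28
gcd(28, 14812): 14812 = 529·28 + 0 → 28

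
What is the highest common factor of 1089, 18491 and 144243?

11

gcd(1089, 18491): 18491 = 16·1089 + 1067; 1089 = 1·1067 + 22; 1067 = 48·22 + 11; 22 = 2·11 + 0 → 11
gcd(11, 144243): 144243 = 13113·11 + 0 → 11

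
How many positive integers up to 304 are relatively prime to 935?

209

935 = 5·11·17. Inclusion–exclusion on these primes:
304 − ⌊304/5⌋ − ⌊304/11⌋ − ⌊304/17⌋ + ⌊304/55⌋ + ⌊304/85⌋ + ⌊304/187⌋ − ⌊304/935⌋ = 209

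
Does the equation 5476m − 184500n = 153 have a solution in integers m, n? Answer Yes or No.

No

By Bézout, 5476m − 184500n = 153 has integer solutions iff gcd(5476, 184500) | 153.
Euclid: 184500 = 33·5476 + 3792; 5476 = 1·3792 + 1684; 3792 = 2·1684 + 424; 1684 = 3·424 + 412; 424 = 1·412 + 12; 412 = 34·12 + 4; 12 = 3·4 + 0. gcd = 4; 153 mod 4 = 1. No.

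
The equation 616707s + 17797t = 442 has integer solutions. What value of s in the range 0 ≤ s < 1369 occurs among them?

Reduce mod 17797: 616707s ≡ 442 (mod 17797). With g = gcd(616707, 17797) = 13 dividing 442, divide through: 47439s ≡ 34 (mod 1369).
Since gcd(47439, 1369) = 1, s ≡ 34·(47439)⁻¹ ≡ 880 (mod 1369). Smallest non-negative: 880.

880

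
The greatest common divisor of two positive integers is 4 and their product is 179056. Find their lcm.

gcd·lcm = product, so lcm = 179056/4 = 44764.

44764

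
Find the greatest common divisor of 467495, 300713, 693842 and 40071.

361

467495 = 5 · 7 · 19² · 37; 300713 = 7² · 17 · 19²; 693842 = 2 · 19² · 31²; 40071 = 3 · 19² · 37
gcd takes min exponent of each prime: 19² = 361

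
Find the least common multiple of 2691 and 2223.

gcd first: 2691 = 1·2223 + 468; 2223 = 4·468 + 351; 468 = 1·351 + 117; 351 = 3·117 + 0 → gcd = 117
lcm = 2691·2223/gcd = 5982093/117 = 51129

51129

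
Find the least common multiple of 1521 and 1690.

15210

gcd first: 1690 = 1·1521 + 169; 1521 = 9·169 + 0 → gcd = 169
lcm = 1521·1690/gcd = 2570490/169 = 15210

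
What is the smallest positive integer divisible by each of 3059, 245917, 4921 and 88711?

6068985643

lcm(3059, 245917) = 3059·245917/gcd = 752260103/133 = 5656091
lcm(5656091, 4921) = 5656091·4921/gcd = 27833623811/133 = 209275367
lcm(209275367, 88711) = 209275367·88711/gcd = 18565027081937/3059 = 6068985643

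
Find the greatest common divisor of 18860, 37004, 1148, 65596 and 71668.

4

gcd(18860, 37004): 37004 = 1·18860 + 18144; 18860 = 1·18144 + 716; 18144 = 25·716 + 244; 716 = 2·244 + 228; 244 = 1·228 + 16; 228 = 14·16 + 4; 16 = 4·4 + 0 → 4
gcd(4, 1148): 1148 = 287·4 + 0 → 4
gcd(4, 65596): 65596 = 16399·4 + 0 → 4
gcd(4, 71668): 71668 = 17917·4 + 0 → 4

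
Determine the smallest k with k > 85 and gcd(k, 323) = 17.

102

323 = 17·19. Any k with gcd(k, 323) = 17 is a multiple of 17, say 17s, with s coprime to 19.
Need s > 85/17, so s ≥ 6. First s ≥ 6 with gcd(s, 19) = 1 is s = 6. Thus k = 17·6 = 102.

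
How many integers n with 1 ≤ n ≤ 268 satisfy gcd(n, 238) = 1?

108

238 = 2·7·17. Inclusion–exclusion on these primes:
268 − ⌊268/2⌋ − ⌊268/7⌋ − ⌊268/17⌋ + ⌊268/14⌋ + ⌊268/34⌋ + ⌊268/119⌋ − ⌊268/238⌋ = 108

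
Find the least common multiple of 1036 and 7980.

295260

1036 = 2² · 7 · 37; 7980 = 2² · 3 · 5 · 7 · 19
max exponents: 2² · 3 · 5 · 7 · 19 · 37 = 295260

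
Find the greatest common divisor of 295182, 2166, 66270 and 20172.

6

295182 = 2 · 3² · 23² · 31; 2166 = 2 · 3 · 19²; 66270 = 2 · 3 · 5 · 47²; 20172 = 2² · 3 · 41²
gcd takes min exponent of each prime: 2 · 3 = 6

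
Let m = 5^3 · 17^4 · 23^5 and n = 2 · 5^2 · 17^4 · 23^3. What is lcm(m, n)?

134392450925750

max exponent per prime: 2 · 5^3 · 17^4 · 23^5 = 134392450925750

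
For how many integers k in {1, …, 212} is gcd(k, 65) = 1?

157

65 = 5·13. Inclusion–exclusion on these primes:
212 − ⌊212/5⌋ − ⌊212/13⌋ + ⌊212/65⌋ = 157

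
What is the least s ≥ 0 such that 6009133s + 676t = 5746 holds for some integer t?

Euclid: 6009133 = 8889·676 + 169; 676 = 4·169 + 0 → gcd = 169; 5746 = 169·34.
Back-substitution yields 6009133·(1) + 676·(-8889) = 169, so one solution is s = 1·34 = 34, t = -8889·34 = -302226.
Solutions in s differ by 676/169 = 4; the one in [0, 4) is 34 mod 4 = 2.

2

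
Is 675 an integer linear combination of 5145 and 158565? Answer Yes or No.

By Bézout, 5145p − 158565q = 675 has integer solutions iff gcd(5145, 158565) | 675.
Euclid: 158565 = 30·5145 + 4215; 5145 = 1·4215 + 930; 4215 = 4·930 + 495; 930 = 1·495 + 435; 495 = 1·435 + 60; 435 = 7·60 + 15; 60 = 4·15 + 0. gcd = 15; 675 mod 15 = 0. Yes.

Yes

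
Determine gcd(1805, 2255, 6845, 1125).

5

gcd(1805, 2255): 2255 = 1·1805 + 450; 1805 = 4·450 + 5; 450 = 90·5 + 0 → 5
gcd(5, 6845): 6845 = 1369·5 + 0 → 5
gcd(5, 1125): 1125 = 225·5 + 0 → 5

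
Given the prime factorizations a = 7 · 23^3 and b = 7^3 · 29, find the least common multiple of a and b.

max exponent per prime: 7^3 · 23^3 · 29 = 121025149

121025149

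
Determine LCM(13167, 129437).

22133727

gcd first: 129437 = 9·13167 + 10934; 13167 = 1·10934 + 2233; 10934 = 4·2233 + 2002; 2233 = 1·2002 + 231; 2002 = 8·231 + 154; 231 = 1·154 + 77; 154 = 2·77 + 0 → gcd = 77
lcm = 13167·129437/gcd = 1704296979/77 = 22133727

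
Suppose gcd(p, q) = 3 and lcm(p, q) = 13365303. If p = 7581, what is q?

p·q = gcd·lcm = 3·13365303 = 40095909, so q = 40095909/7581 = 5289.

5289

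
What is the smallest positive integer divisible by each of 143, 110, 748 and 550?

243100

143 = 11 · 13; 110 = 2 · 5 · 11; 748 = 2² · 11 · 17; 550 = 2 · 5² · 11
lcm takes max exponent of each prime: 2² · 5² · 11 · 13 · 17 = 243100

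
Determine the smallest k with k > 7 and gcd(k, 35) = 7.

14

Multiples of 7 above 7: 7·2, 7·3, … . Need the cofactor coprime to 35/7 = 5.
Checking s = 2, 3, … the first with gcd(s, 5) = 1 is s = 2, giving 14.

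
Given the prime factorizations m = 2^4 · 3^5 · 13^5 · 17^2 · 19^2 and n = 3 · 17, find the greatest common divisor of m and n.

51

min exponent per shared prime: 3 · 17 = 51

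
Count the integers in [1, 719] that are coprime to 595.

465

Prime factors of 595: 5, 7, 17. Count integers ≤ 719 divisible by none of them.
By inclusion–exclusion: 719 − ⌊719/5⌋ − ⌊719/7⌋ − ⌊719/17⌋ + ⌊719/35⌋ + ⌊719/85⌋ + ⌊719/119⌋ − ⌊719/595⌋ = 465.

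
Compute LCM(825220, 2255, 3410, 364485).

224218050540

lcm(825220, 2255) = 825220·2255/gcd = 1860871100/55 = 33834020
lcm(33834020, 3410) = 33834020·3410/gcd = 115374008200/3410 = 33834020
lcm(33834020, 364485) = 33834020·364485/gcd = 12331992779700/55 = 224218050540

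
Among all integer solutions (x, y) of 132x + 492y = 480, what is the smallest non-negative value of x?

26

Euclid: 492 = 3·132 + 96; 132 = 1·96 + 36; 96 = 2·36 + 24; 36 = 1·24 + 12; 24 = 2·12 + 0 → gcd = 12; 480 = 12·40.
Back-substitution yields 132·(15) + 492·(-4) = 12, so one solution is x = 15·40 = 600, y = -4·40 = -160.
Solutions in x differ by 492/12 = 41; the one in [0, 41) is 600 mod 41 = 26.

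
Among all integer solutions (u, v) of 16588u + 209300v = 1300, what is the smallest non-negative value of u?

2675

Euclid: 209300 = 12·16588 + 10244; 16588 = 1·10244 + 6344; 10244 = 1·6344 + 3900; 6344 = 1·3900 + 2444; 3900 = 1·2444 + 1456; 2444 = 1·1456 + 988; 1456 = 1·988 + 468; 988 = 2·468 + 52; 468 = 9·52 + 0 → gcd = 52; 1300 = 52·25.
Back-substitution yields 16588·(429) + 209300·(-34) = 52, so one solution is u = 429·25 = 10725, v = -34·25 = -850.
Solutions in u differ by 209300/52 = 4025; the one in [0, 4025) is 10725 mod 4025 = 2675.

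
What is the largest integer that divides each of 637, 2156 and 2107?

637 = 7² · 13; 2156 = 2² · 7² · 11; 2107 = 7² · 43
gcd takes min exponent of each prime: 7² = 49

49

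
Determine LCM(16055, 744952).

16055 = 5 · 13² · 19; 744952 = 2³ · 13² · 19 · 29
max exponents: 2³ · 5 · 13² · 19 · 29 = 3724760

3724760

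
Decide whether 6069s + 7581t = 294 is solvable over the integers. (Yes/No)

Yes

By Bézout, 6069s + 7581t = 294 has integer solutions iff gcd(6069, 7581) | 294.
Euclid: 7581 = 1·6069 + 1512; 6069 = 4·1512 + 21; 1512 = 72·21 + 0. gcd = 21; 294 mod 21 = 0. Yes.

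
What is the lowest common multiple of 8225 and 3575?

gcd first: 8225 = 2·3575 + 1075; 3575 = 3·1075 + 350; 1075 = 3·350 + 25; 350 = 14·25 + 0 → gcd = 25
lcm = 8225·3575/gcd = 29404375/25 = 1176175

1176175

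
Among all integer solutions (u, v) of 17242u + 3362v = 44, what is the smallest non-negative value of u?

Reduce mod 3362: 17242u ≡ 44 (mod 3362). With g = gcd(17242, 3362) = 2 dividing 44, divide through: 8621u ≡ 22 (mod 1681).
Since gcd(8621, 1681) = 1, u ≡ 22·(8621)⁻¹ ≡ 576 (mod 1681). Smallest non-negative: 576.

576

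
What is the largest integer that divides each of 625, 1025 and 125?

gcd(625, 1025): 1025 = 1·625 + 400; 625 = 1·400 + 225; 400 = 1·225 + 175; 225 = 1·175 + 50; 175 = 3·50 + 25; 50 = 2·25 + 0 → 25
gcd(25, 125): 125 = 5·25 + 0 → 25

25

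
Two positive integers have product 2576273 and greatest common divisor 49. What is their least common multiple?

Since gcd(u,v)·lcm(u,v) = uv, lcm = 2576273/49 = 52577.

52577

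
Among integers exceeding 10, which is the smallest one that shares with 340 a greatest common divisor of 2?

340 = 2·170. Any t with gcd(t, 340) = 2 is a multiple of 2, say 2s, with s coprime to 170.
Need s > 10/2, so s ≥ 6. First s ≥ 6 with gcd(s, 170) = 1 is s = 7. Thus t = 2·7 = 14.

14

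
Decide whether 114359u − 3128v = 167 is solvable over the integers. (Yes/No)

No

By Bézout, 114359u − 3128v = 167 has integer solutions iff gcd(114359, 3128) | 167.
Euclid: 114359 = 36·3128 + 1751; 3128 = 1·1751 + 1377; 1751 = 1·1377 + 374; 1377 = 3·374 + 255; 374 = 1·255 + 119; 255 = 2·119 + 17; 119 = 7·17 + 0. gcd = 17; 167 mod 17 = 14. No.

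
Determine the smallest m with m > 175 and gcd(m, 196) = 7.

189

gcd(m, 196) = 7 forces 7 | m; write m = 7s. Then gcd(7s, 7·28) = 7·gcd(s, 28), so need gcd(s, 28) = 1.
7s > 175 gives s ≥ 26. The least s ≥ 26 coprime to 28 is 27, so m = 7·27 = 189.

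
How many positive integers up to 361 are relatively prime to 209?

311

209 = 11·19. Inclusion–exclusion on these primes:
361 − ⌊361/11⌋ − ⌊361/19⌋ + ⌊361/209⌋ = 311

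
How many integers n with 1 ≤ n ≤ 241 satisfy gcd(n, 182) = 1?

96

Prime factors of 182: 2, 7, 13. Count integers ≤ 241 divisible by none of them.
By inclusion–exclusion: 241 − ⌊241/2⌋ − ⌊241/7⌋ − ⌊241/13⌋ + ⌊241/14⌋ + ⌊241/26⌋ + ⌊241/91⌋ − ⌊241/182⌋ = 96.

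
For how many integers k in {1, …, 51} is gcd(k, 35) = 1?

35

35 = 5·7. Inclusion–exclusion on these primes:
51 − ⌊51/5⌋ − ⌊51/7⌋ + ⌊51/35⌋ = 35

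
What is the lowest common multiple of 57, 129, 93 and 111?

2811297

lcm(57, 129) = 57·129/gcd = 7353/3 = 2451
lcm(2451, 93) = 2451·93/gcd = 227943/3 = 75981
lcm(75981, 111) = 75981·111/gcd = 8433891/3 = 2811297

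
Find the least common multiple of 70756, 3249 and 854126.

70756 = 2² · 7² · 19²; 3249 = 3² · 19²; 854126 = 2 · 7 · 13² · 19²
lcm takes max exponent of each prime: 2² · 3² · 7² · 13² · 19² = 107619876

107619876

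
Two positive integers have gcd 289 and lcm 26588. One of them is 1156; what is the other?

6647

m·n = gcd·lcm = 289·26588 = 7683932, so n = 7683932/1156 = 6647.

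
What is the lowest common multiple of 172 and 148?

gcd first: 172 = 1·148 + 24; 148 = 6·24 + 4; 24 = 6·4 + 0 → gcd = 4
lcm = 172·148/gcd = 25456/4 = 6364

6364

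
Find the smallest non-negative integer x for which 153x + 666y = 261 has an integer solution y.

67

gcd(153, 666) = 9 (Euclid: 666 = 4·153 + 54; 153 = 2·54 + 45; 54 = 1·45 + 9; 45 = 5·9 + 0), and 9 | 261.
Extended Euclid: 153·(-13) + 666·(3) = 9. Scale by 29: x₀ = -377.
General solution x = x₀ + 74t; reducing mod 74 gives x = 67 (and y = -15).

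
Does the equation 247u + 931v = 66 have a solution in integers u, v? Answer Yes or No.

By Bézout, 247u + 931v = 66 has integer solutions iff gcd(247, 931) | 66.
Euclid: 931 = 3·247 + 190; 247 = 1·190 + 57; 190 = 3·57 + 19; 57 = 3·19 + 0. gcd = 19; 66 mod 19 = 9. No.

No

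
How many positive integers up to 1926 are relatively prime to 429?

1077

429 = 3·11·13. Inclusion–exclusion on these primes:
1926 − ⌊1926/3⌋ − ⌊1926/11⌋ − ⌊1926/13⌋ + ⌊1926/33⌋ + ⌊1926/39⌋ + ⌊1926/143⌋ − ⌊1926/429⌋ = 1077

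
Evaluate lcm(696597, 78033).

696597 = 3 · 11² · 19 · 101; 78033 = 3 · 19 · 37²
max exponents: 3 · 11² · 19 · 37² · 101 = 953641293

953641293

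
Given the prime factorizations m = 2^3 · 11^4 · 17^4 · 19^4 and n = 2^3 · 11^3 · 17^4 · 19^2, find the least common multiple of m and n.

1274884429347848

max exponent per prime: 2^3 · 11^4 · 17^4 · 19^4 = 1274884429347848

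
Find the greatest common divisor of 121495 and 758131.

11

Euclid: 758131 = 6·121495 + 29161; 121495 = 4·29161 + 4851; 29161 = 6·4851 + 55; 4851 = 88·55 + 11; 55 = 5·11 + 0. Last nonzero remainder: 11.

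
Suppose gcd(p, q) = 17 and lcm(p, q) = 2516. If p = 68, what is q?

629

p·q = gcd·lcm = 17·2516 = 42772, so q = 42772/68 = 629.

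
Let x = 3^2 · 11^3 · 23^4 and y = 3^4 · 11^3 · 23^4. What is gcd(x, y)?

min exponent per shared prime: 3^2 · 11^3 · 23^4 = 3352215339

3352215339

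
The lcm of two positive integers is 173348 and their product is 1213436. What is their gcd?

gcd·lcm = product, so gcd = 1213436/173348 = 7.

7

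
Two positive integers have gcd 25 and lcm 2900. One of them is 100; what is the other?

u·v = gcd·lcm = 25·2900 = 72500, so v = 72500/100 = 725.

725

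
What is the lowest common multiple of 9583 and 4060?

gcd first: 9583 = 2·4060 + 1463; 4060 = 2·1463 + 1134; 1463 = 1·1134 + 329; 1134 = 3·329 + 147; 329 = 2·147 + 35; 147 = 4·35 + 7; 35 = 5·7 + 0 → gcd = 7
lcm = 9583·4060/gcd = 38906980/7 = 5558140

5558140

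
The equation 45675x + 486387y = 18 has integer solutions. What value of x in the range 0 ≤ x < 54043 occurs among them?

Reduce mod 486387: 45675x ≡ 18 (mod 486387). With g = gcd(45675, 486387) = 9 dividing 18, divide through: 5075x ≡ 2 (mod 54043).
Since gcd(5075, 54043) = 1, x ≡ 2·(5075)⁻¹ ≡ 13162 (mod 54043). Smallest non-negative: 13162.

13162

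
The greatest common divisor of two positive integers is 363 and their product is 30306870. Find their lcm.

83490

Since gcd(u,v)·lcm(u,v) = uv, lcm = 30306870/363 = 83490.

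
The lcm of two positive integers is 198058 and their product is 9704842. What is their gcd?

gcd·lcm = product, so gcd = 9704842/198058 = 49.

49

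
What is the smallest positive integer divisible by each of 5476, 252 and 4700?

5476 = 2² · 37²; 252 = 2² · 3² · 7; 4700 = 2² · 5² · 47
lcm takes max exponent of each prime: 2² · 3² · 5² · 7 · 37² · 47 = 405360900

405360900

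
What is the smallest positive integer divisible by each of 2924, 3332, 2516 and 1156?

2924 = 2² · 17 · 43; 3332 = 2² · 7² · 17; 2516 = 2² · 17 · 37; 1156 = 2² · 17²
lcm takes max exponent of each prime: 2² · 7² · 17² · 37 · 43 = 90120604

90120604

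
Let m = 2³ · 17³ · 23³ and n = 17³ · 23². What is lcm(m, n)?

478211768

max exponent per prime: 2³ · 17³ · 23³ = 478211768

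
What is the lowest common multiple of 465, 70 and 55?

lcm(465, 70) = 465·70/gcd = 32550/5 = 6510
lcm(6510, 55) = 6510·55/gcd = 358050/5 = 71610

71610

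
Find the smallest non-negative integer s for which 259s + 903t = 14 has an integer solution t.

14

Reduce mod 903: 259s ≡ 14 (mod 903). With g = gcd(259, 903) = 7 dividing 14, divide through: 37s ≡ 2 (mod 129).
Since gcd(37, 129) = 1, s ≡ 2·(37)⁻¹ ≡ 14 (mod 129). Smallest non-negative: 14.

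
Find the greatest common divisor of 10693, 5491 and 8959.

gcd(10693, 5491): 10693 = 1·5491 + 5202; 5491 = 1·5202 + 289; 5202 = 18·289 + 0 → 289
gcd(289, 8959): 8959 = 31·289 + 0 → 289

289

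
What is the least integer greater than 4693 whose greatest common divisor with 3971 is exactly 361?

3971 = 361·11. Any a with gcd(a, 3971) = 361 is a multiple of 361, say 361s, with s coprime to 11.
Need s > 4693/361, so s ≥ 14. First s ≥ 14 with gcd(s, 11) = 1 is s = 14. Thus a = 361·14 = 5054.

5054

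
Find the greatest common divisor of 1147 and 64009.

1

Euclid: 64009 = 55·1147 + 924; 1147 = 1·924 + 223; 924 = 4·223 + 32; 223 = 6·32 + 31; 32 = 1·31 + 1; 31 = 31·1 + 0. Last nonzero remainder: 1.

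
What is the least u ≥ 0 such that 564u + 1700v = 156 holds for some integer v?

154

Reduce mod 1700: 564u ≡ 156 (mod 1700). With g = gcd(564, 1700) = 4 dividing 156, divide through: 141u ≡ 39 (mod 425).
Since gcd(141, 425) = 1, u ≡ 39·(141)⁻¹ ≡ 154 (mod 425). Smallest non-negative: 154.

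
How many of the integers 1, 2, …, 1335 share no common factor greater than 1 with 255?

670

255 = 3·5·17. Inclusion–exclusion on these primes:
1335 − ⌊1335/3⌋ − ⌊1335/5⌋ − ⌊1335/17⌋ + ⌊1335/15⌋ + ⌊1335/51⌋ + ⌊1335/85⌋ − ⌊1335/255⌋ = 670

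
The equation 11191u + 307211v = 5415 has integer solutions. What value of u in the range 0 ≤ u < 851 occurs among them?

275

Euclid: 307211 = 27·11191 + 5054; 11191 = 2·5054 + 1083; 5054 = 4·1083 + 722; 1083 = 1·722 + 361; 722 = 2·361 + 0 → gcd = 361; 5415 = 361·15.
Back-substitution yields 11191·(302) + 307211·(-11) = 361, so one solution is u = 302·15 = 4530, v = -11·15 = -165.
Solutions in u differ by 307211/361 = 851; the one in [0, 851) is 4530 mod 851 = 275.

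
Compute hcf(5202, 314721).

2601

Euclid: 314721 = 60·5202 + 2601; 5202 = 2·2601 + 0. Last nonzero remainder: 2601.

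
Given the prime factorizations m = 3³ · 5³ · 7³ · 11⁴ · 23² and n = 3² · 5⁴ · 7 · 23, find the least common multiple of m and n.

44829543268125

max exponent per prime: 3³ · 5⁴ · 7³ · 11⁴ · 23² = 44829543268125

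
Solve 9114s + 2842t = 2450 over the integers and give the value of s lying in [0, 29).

9

Reduce mod 2842: 9114s ≡ 2450 (mod 2842). With g = gcd(9114, 2842) = 98 dividing 2450, divide through: 93s ≡ 25 (mod 29).
Since gcd(93, 29) = 1, s ≡ 25·(93)⁻¹ ≡ 9 (mod 29). Smallest non-negative: 9.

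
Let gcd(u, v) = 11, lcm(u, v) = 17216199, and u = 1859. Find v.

101871

Using uv = gcd(u,v)·lcm(u,v) = 11·17216199 = 189378189, we get v = 189378189/1859 = 101871.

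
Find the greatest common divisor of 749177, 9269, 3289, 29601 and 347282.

13

749177 = 11 · 13³ · 31; 9269 = 13 · 23 · 31; 3289 = 11 · 13 · 23; 29601 = 3² · 11 · 13 · 23; 347282 = 2 · 13 · 19² · 37
gcd takes min exponent of each prime: 13 = 13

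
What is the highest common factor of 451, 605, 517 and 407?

gcd(451, 605): 605 = 1·451 + 154; 451 = 2·154 + 143; 154 = 1·143 + 11; 143 = 13·11 + 0 → 11
gcd(11, 517): 517 = 47·11 + 0 → 11
gcd(11, 407): 407 = 37·11 + 0 → 11

11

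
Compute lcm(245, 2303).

11515

gcd first: 2303 = 9·245 + 98; 245 = 2·98 + 49; 98 = 2·49 + 0 → gcd = 49
lcm = 245·2303/gcd = 564235/49 = 11515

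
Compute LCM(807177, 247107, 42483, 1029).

807177 = 3 · 7² · 17² · 19; 247107 = 3 · 7² · 41²; 42483 = 3 · 7² · 17²; 1029 = 3 · 7³
lcm takes max exponent of each prime: 3 · 7³ · 17² · 19 · 41² = 9498051759

9498051759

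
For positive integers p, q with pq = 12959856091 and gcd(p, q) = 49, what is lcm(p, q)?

264486859

Since gcd(p,q)·lcm(p,q) = pq, lcm = 12959856091/49 = 264486859.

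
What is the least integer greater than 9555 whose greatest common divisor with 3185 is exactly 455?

Multiples of 455 above 9555: 455·22, 455·23, … . Need the cofactor coprime to 3185/455 = 7.
Checking s = 22, 23, … the first with gcd(s, 7) = 1 is s = 22, giving 10010.

10010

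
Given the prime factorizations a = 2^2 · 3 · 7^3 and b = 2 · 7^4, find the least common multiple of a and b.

max exponent per prime: 2^2 · 3 · 7^4 = 28812

28812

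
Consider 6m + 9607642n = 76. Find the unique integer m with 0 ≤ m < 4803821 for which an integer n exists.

Euclid: 9607642 = 1601273·6 + 4; 6 = 1·4 + 2; 4 = 2·2 + 0 → gcd = 2; 76 = 2·38.
Back-substitution yields 6·(1601274) + 9607642·(-1) = 2, so one solution is m = 1601274·38 = 60848412, n = -1·38 = -38.
Solutions in m differ by 9607642/2 = 4803821; the one in [0, 4803821) is 60848412 mod 4803821 = 3202560.

3202560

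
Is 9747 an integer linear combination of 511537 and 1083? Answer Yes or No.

By Bézout, 511537s + 1083t = 9747 has integer solutions iff gcd(511537, 1083) | 9747.
Euclid: 511537 = 472·1083 + 361; 1083 = 3·361 + 0. gcd = 361; 9747 mod 361 = 0. Yes.

Yes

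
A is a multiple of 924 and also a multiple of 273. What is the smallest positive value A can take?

924 = 2² · 3 · 7 · 11; 273 = 3 · 7 · 13
max exponents: 2² · 3 · 7 · 11 · 13 = 12012

12012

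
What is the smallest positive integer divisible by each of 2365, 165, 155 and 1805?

79400145

lcm(2365, 165) = 2365·165/gcd = 390225/55 = 7095
lcm(7095, 155) = 7095·155/gcd = 1099725/5 = 219945
lcm(219945, 1805) = 219945·1805/gcd = 397000725/5 = 79400145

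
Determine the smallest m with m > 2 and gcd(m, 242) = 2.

242 = 2·121. Any m with gcd(m, 242) = 2 is a multiple of 2, say 2s, with s coprime to 121.
Need s > 2/2, so s ≥ 2. First s ≥ 2 with gcd(s, 121) = 1 is s = 2. Thus m = 2·2 = 4.

4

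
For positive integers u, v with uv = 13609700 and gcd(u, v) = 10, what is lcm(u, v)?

1360970

gcd·lcm = product, so lcm = 13609700/10 = 1360970.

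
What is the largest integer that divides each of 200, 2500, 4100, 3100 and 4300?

200 = 2³ · 5²; 2500 = 2² · 5⁴; 4100 = 2² · 5² · 41; 3100 = 2² · 5² · 31; 4300 = 2² · 5² · 43
gcd takes min exponent of each prime: 2² · 5² = 100

100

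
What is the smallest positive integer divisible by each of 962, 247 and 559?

785954

lcm(962, 247) = 962·247/gcd = 237614/13 = 18278
lcm(18278, 559) = 18278·559/gcd = 10217402/13 = 785954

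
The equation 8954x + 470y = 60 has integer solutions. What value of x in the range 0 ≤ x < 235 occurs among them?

120

Reduce mod 470: 8954x ≡ 60 (mod 470). With g = gcd(8954, 470) = 2 dividing 60, divide through: 4477x ≡ 30 (mod 235).
Since gcd(4477, 235) = 1, x ≡ 30·(4477)⁻¹ ≡ 120 (mod 235). Smallest non-negative: 120.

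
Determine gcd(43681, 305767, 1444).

gcd(43681, 305767): 305767 = 7·43681 + 0 → 43681
gcd(43681, 1444): 43681 = 30·1444 + 361; 1444 = 4·361 + 0 → 361

361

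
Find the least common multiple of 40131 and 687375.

gcd first: 687375 = 17·40131 + 5148; 40131 = 7·5148 + 4095; 5148 = 1·4095 + 1053; 4095 = 3·1053 + 936; 1053 = 1·936 + 117; 936 = 8·117 + 0 → gcd = 117
lcm = 40131·687375/gcd = 27585046125/117 = 235769625

235769625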